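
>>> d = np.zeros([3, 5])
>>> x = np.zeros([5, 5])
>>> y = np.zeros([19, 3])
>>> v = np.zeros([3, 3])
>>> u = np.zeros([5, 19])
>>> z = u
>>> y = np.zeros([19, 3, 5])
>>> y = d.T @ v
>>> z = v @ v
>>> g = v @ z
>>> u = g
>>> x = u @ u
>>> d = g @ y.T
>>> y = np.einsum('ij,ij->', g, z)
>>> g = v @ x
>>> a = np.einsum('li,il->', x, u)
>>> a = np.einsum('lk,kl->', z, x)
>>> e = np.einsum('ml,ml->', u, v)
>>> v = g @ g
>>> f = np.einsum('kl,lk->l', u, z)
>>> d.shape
(3, 5)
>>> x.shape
(3, 3)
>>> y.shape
()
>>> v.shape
(3, 3)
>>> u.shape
(3, 3)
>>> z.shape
(3, 3)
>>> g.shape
(3, 3)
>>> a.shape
()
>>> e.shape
()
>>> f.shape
(3,)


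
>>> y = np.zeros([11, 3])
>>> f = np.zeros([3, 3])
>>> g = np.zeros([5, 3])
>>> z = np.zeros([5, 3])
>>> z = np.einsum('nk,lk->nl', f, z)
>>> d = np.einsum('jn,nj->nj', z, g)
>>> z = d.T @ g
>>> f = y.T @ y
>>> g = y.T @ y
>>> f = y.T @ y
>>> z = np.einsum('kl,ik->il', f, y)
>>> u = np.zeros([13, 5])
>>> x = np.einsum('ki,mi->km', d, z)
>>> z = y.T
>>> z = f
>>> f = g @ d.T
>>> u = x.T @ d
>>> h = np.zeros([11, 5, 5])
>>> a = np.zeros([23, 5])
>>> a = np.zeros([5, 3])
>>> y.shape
(11, 3)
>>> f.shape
(3, 5)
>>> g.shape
(3, 3)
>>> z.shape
(3, 3)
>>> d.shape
(5, 3)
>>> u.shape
(11, 3)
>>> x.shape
(5, 11)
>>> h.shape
(11, 5, 5)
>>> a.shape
(5, 3)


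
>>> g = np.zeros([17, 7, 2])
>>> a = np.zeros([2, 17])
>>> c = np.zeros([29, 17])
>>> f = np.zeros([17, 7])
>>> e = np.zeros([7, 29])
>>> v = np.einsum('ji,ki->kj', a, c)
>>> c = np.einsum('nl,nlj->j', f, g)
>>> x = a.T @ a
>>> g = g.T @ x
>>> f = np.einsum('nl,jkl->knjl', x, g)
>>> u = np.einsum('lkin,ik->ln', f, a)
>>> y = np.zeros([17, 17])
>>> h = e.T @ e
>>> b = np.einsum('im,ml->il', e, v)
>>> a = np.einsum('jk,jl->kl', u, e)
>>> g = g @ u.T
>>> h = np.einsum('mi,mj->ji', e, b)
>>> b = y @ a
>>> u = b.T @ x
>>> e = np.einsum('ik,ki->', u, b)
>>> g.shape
(2, 7, 7)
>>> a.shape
(17, 29)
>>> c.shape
(2,)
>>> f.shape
(7, 17, 2, 17)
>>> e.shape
()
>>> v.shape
(29, 2)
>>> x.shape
(17, 17)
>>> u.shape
(29, 17)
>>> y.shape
(17, 17)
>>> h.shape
(2, 29)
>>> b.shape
(17, 29)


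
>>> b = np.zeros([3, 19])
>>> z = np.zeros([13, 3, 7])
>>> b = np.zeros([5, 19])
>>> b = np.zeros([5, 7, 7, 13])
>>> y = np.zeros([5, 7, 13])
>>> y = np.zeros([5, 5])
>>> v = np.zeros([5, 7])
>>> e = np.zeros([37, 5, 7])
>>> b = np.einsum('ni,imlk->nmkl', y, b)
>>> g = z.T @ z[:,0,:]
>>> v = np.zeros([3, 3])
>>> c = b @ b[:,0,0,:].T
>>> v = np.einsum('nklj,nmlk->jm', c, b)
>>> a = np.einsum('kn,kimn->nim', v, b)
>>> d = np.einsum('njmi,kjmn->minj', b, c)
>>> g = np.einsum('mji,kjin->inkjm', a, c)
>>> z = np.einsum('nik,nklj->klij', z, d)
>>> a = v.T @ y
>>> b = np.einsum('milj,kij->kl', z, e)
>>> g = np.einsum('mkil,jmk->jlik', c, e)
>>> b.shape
(37, 3)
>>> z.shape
(7, 5, 3, 7)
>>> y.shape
(5, 5)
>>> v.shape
(5, 7)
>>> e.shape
(37, 5, 7)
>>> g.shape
(37, 5, 13, 7)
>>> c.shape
(5, 7, 13, 5)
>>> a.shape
(7, 5)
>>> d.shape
(13, 7, 5, 7)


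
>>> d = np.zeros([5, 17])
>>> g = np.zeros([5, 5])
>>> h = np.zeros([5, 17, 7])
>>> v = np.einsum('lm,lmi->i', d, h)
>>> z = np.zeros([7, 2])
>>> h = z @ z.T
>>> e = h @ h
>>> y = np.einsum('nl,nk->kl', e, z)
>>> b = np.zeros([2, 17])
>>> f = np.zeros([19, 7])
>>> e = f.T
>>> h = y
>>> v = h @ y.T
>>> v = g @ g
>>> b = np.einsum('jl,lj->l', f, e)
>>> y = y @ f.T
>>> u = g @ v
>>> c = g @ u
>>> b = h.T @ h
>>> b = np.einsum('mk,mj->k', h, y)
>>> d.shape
(5, 17)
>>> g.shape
(5, 5)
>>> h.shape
(2, 7)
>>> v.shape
(5, 5)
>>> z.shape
(7, 2)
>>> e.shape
(7, 19)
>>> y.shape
(2, 19)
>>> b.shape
(7,)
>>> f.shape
(19, 7)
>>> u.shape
(5, 5)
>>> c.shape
(5, 5)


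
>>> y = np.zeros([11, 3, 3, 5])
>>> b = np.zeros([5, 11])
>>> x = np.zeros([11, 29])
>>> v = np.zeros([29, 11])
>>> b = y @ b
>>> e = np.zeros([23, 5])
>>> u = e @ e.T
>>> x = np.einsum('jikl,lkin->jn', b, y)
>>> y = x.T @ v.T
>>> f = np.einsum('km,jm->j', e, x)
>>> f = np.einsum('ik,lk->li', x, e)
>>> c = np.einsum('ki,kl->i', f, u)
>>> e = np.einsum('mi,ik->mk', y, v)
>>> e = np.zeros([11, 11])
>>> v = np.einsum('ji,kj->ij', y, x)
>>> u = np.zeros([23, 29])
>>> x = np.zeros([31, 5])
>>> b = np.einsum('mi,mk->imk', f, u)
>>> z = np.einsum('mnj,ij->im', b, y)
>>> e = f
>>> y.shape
(5, 29)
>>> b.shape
(11, 23, 29)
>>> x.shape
(31, 5)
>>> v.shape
(29, 5)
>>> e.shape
(23, 11)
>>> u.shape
(23, 29)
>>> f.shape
(23, 11)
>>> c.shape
(11,)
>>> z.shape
(5, 11)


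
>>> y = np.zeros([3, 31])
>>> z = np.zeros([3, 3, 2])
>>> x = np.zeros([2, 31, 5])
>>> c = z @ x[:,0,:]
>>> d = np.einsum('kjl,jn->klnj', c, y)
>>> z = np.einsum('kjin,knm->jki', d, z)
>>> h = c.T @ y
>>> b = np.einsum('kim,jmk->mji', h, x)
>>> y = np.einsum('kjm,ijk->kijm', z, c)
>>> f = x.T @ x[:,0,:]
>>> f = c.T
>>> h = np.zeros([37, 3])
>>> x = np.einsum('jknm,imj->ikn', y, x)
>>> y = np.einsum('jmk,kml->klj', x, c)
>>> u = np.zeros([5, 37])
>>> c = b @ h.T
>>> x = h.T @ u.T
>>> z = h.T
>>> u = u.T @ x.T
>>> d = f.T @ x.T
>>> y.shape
(3, 5, 2)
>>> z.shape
(3, 37)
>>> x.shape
(3, 5)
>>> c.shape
(31, 2, 37)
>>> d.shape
(3, 3, 3)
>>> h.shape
(37, 3)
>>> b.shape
(31, 2, 3)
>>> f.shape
(5, 3, 3)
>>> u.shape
(37, 3)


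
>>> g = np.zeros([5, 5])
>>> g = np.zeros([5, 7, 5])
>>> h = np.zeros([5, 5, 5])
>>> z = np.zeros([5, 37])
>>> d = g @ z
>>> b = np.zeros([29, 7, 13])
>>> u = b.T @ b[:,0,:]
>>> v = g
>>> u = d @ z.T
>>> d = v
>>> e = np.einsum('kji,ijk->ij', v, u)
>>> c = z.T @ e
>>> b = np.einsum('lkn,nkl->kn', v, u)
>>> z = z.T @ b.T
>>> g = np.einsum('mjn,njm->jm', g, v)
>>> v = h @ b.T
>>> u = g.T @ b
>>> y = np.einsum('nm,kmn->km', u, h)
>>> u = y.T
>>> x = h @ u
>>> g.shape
(7, 5)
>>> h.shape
(5, 5, 5)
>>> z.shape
(37, 7)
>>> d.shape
(5, 7, 5)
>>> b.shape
(7, 5)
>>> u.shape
(5, 5)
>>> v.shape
(5, 5, 7)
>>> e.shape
(5, 7)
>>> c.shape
(37, 7)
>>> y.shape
(5, 5)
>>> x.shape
(5, 5, 5)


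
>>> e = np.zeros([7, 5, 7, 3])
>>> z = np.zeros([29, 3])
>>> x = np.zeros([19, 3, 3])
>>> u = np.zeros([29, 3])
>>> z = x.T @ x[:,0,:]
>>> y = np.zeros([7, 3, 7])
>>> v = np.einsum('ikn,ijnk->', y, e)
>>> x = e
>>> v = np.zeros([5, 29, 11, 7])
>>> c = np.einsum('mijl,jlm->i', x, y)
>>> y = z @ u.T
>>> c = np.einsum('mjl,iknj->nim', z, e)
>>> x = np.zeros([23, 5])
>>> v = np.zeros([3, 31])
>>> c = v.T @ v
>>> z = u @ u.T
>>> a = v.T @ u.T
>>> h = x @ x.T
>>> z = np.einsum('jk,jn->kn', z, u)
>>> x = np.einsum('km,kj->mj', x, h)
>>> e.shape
(7, 5, 7, 3)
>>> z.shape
(29, 3)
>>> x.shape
(5, 23)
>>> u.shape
(29, 3)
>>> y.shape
(3, 3, 29)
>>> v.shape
(3, 31)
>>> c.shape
(31, 31)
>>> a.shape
(31, 29)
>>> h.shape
(23, 23)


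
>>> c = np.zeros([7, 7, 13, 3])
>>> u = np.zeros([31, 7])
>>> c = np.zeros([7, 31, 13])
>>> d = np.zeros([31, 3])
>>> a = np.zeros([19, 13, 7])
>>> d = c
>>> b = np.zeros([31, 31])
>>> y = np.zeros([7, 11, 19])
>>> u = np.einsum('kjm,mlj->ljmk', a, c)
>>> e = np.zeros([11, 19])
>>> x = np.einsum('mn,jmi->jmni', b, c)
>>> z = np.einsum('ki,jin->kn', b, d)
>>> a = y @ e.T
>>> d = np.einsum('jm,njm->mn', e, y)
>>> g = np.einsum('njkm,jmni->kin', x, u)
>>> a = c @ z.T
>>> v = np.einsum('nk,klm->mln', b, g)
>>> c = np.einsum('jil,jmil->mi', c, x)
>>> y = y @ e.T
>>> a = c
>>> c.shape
(31, 31)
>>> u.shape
(31, 13, 7, 19)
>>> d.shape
(19, 7)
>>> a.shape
(31, 31)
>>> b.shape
(31, 31)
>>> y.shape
(7, 11, 11)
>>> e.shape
(11, 19)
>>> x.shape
(7, 31, 31, 13)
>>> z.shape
(31, 13)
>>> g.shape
(31, 19, 7)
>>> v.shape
(7, 19, 31)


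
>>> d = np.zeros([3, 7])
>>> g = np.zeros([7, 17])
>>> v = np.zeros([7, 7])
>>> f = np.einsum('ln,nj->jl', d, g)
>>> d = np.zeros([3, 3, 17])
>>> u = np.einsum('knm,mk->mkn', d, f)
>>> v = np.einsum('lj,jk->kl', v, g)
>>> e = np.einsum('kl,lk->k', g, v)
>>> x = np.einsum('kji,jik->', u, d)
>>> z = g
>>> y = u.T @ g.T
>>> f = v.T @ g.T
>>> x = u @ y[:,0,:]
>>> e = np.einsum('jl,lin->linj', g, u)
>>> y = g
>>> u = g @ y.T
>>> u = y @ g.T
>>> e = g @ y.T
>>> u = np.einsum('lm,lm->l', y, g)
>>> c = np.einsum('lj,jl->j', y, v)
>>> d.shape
(3, 3, 17)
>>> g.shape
(7, 17)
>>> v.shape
(17, 7)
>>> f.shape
(7, 7)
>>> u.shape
(7,)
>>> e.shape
(7, 7)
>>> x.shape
(17, 3, 7)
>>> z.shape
(7, 17)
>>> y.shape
(7, 17)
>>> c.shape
(17,)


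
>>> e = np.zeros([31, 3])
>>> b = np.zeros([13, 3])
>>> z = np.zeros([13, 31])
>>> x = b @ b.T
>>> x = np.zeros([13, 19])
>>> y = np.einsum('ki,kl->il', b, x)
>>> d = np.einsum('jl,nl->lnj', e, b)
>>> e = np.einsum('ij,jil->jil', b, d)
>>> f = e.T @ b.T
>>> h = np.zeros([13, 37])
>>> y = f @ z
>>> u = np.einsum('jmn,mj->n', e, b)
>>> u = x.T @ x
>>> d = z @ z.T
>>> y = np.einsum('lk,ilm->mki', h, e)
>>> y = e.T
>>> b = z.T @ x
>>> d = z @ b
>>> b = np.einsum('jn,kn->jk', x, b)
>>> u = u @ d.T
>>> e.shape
(3, 13, 31)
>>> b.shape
(13, 31)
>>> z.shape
(13, 31)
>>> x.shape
(13, 19)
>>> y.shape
(31, 13, 3)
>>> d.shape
(13, 19)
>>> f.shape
(31, 13, 13)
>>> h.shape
(13, 37)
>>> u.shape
(19, 13)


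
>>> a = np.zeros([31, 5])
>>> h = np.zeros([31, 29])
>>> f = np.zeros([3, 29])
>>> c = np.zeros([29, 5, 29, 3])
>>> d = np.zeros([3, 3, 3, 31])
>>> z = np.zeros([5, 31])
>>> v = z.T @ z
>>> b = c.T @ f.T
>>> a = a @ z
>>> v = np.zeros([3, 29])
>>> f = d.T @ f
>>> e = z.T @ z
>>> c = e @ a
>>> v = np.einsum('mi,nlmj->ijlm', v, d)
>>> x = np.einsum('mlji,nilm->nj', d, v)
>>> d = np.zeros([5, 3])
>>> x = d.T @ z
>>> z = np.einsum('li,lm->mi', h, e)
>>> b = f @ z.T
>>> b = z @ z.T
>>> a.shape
(31, 31)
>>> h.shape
(31, 29)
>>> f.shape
(31, 3, 3, 29)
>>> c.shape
(31, 31)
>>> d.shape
(5, 3)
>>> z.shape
(31, 29)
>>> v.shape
(29, 31, 3, 3)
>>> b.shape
(31, 31)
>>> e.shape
(31, 31)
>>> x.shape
(3, 31)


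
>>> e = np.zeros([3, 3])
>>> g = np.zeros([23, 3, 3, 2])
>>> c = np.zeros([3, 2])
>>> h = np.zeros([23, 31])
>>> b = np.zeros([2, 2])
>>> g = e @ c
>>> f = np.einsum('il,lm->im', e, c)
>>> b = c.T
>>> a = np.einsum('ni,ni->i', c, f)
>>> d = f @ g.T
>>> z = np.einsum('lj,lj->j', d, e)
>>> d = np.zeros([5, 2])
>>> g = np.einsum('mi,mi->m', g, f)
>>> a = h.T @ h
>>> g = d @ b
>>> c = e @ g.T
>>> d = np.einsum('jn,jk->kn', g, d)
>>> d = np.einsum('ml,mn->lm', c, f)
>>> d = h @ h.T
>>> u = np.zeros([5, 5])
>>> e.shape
(3, 3)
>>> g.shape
(5, 3)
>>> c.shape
(3, 5)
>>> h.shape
(23, 31)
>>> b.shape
(2, 3)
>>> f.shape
(3, 2)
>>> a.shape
(31, 31)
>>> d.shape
(23, 23)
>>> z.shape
(3,)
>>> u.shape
(5, 5)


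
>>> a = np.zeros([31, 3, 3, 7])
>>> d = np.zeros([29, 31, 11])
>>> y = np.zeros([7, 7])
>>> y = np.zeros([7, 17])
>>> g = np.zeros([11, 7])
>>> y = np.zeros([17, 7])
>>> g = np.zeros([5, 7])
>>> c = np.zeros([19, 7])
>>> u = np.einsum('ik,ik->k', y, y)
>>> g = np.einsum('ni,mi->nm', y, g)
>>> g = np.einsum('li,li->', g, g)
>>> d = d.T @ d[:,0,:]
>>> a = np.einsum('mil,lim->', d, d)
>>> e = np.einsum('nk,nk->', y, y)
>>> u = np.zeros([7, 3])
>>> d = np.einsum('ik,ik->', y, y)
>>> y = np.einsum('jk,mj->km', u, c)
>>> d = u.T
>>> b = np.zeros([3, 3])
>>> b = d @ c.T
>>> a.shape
()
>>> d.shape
(3, 7)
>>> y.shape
(3, 19)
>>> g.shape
()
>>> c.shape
(19, 7)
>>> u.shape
(7, 3)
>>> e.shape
()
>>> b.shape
(3, 19)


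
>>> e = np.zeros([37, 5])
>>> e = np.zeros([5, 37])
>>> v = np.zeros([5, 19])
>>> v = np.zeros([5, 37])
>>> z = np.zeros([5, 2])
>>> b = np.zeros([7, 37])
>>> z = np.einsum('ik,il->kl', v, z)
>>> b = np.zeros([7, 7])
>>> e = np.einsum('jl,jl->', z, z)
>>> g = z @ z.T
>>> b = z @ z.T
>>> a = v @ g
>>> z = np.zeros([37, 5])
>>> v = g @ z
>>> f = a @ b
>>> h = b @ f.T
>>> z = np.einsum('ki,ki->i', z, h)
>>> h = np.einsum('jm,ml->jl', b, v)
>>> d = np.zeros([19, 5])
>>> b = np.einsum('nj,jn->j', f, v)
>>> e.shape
()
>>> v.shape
(37, 5)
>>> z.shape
(5,)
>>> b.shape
(37,)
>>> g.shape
(37, 37)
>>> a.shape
(5, 37)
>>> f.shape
(5, 37)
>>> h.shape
(37, 5)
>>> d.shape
(19, 5)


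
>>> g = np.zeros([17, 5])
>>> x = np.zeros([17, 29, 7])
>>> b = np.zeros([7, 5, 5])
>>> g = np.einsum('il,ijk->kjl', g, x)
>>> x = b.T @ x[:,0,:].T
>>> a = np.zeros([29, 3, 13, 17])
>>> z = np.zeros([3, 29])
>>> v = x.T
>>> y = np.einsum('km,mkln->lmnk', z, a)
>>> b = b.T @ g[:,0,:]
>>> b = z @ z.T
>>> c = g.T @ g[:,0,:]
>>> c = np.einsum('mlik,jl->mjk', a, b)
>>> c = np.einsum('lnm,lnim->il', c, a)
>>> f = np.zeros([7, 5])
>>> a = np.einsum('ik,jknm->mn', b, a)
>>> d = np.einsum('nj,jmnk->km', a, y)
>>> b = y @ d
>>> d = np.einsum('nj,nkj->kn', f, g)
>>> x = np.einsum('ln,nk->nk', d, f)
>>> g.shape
(7, 29, 5)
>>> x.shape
(7, 5)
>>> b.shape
(13, 29, 17, 29)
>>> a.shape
(17, 13)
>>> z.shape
(3, 29)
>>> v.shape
(17, 5, 5)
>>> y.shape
(13, 29, 17, 3)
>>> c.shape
(13, 29)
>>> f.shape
(7, 5)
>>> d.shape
(29, 7)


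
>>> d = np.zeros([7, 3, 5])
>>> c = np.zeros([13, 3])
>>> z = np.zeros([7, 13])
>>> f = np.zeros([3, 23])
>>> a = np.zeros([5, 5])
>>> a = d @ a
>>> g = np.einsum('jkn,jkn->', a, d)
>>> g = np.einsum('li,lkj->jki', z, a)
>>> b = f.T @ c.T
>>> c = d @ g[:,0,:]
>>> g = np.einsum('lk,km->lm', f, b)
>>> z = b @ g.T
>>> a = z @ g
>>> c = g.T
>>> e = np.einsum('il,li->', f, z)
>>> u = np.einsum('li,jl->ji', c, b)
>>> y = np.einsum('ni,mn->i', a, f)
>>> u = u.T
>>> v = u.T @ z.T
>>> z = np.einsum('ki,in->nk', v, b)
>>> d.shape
(7, 3, 5)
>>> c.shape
(13, 3)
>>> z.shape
(13, 23)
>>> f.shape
(3, 23)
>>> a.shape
(23, 13)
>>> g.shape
(3, 13)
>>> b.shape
(23, 13)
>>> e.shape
()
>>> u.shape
(3, 23)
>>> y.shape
(13,)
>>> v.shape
(23, 23)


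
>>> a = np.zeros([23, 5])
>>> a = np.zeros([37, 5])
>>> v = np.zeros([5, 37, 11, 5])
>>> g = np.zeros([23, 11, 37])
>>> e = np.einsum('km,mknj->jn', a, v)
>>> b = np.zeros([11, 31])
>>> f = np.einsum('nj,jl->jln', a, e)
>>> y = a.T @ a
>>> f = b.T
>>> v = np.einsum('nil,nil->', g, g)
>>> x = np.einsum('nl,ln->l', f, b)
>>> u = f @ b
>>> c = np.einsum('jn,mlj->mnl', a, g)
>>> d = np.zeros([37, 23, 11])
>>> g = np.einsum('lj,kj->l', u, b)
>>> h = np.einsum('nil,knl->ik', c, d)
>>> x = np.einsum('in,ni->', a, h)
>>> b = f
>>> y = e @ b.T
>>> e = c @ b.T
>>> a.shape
(37, 5)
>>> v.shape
()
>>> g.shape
(31,)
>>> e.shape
(23, 5, 31)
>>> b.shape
(31, 11)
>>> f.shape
(31, 11)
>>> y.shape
(5, 31)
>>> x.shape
()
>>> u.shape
(31, 31)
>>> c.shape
(23, 5, 11)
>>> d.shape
(37, 23, 11)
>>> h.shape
(5, 37)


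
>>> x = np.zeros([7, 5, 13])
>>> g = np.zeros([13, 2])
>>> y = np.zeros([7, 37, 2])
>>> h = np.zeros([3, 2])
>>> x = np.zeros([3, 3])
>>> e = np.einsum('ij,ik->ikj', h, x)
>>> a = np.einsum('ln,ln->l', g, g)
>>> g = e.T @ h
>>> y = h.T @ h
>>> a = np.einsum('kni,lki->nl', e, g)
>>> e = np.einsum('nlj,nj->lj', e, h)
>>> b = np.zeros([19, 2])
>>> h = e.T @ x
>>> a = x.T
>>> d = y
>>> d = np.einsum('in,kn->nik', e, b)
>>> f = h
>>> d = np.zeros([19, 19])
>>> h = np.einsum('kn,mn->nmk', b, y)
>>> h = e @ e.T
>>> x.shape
(3, 3)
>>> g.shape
(2, 3, 2)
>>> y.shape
(2, 2)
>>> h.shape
(3, 3)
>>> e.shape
(3, 2)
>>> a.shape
(3, 3)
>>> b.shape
(19, 2)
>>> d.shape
(19, 19)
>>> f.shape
(2, 3)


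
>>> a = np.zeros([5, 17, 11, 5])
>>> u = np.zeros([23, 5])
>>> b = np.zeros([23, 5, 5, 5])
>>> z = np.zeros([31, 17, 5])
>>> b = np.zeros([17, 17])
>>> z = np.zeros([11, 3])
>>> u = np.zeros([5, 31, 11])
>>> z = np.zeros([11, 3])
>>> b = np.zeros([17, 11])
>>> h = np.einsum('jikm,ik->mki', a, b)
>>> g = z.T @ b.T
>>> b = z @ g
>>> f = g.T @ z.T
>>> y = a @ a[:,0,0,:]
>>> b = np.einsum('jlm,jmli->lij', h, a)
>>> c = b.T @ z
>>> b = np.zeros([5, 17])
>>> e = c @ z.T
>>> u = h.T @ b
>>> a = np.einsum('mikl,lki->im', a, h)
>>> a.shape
(17, 5)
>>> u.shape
(17, 11, 17)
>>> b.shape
(5, 17)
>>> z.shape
(11, 3)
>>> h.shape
(5, 11, 17)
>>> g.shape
(3, 17)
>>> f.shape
(17, 11)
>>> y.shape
(5, 17, 11, 5)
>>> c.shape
(5, 5, 3)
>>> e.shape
(5, 5, 11)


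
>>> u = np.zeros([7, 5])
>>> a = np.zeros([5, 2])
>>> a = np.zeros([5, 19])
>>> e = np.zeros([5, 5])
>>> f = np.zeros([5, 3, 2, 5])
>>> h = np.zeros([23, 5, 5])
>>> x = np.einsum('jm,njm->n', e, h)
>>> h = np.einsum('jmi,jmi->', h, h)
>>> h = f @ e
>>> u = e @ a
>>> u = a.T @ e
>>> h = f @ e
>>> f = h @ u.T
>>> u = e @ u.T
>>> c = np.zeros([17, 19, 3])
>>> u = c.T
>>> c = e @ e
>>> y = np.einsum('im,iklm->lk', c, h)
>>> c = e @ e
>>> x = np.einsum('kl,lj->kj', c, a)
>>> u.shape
(3, 19, 17)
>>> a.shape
(5, 19)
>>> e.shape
(5, 5)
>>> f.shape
(5, 3, 2, 19)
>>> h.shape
(5, 3, 2, 5)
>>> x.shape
(5, 19)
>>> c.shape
(5, 5)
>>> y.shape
(2, 3)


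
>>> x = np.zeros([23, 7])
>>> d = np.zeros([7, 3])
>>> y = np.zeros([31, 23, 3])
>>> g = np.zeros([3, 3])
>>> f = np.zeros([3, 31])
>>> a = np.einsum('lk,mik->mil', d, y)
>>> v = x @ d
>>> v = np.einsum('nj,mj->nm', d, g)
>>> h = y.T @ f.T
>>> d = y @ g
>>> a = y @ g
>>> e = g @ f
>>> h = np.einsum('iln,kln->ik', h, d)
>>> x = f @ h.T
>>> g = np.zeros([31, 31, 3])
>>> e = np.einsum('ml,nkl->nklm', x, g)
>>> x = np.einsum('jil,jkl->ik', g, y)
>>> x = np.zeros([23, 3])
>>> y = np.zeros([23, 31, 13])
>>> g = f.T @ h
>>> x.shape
(23, 3)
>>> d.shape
(31, 23, 3)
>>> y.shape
(23, 31, 13)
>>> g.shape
(31, 31)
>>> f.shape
(3, 31)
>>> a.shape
(31, 23, 3)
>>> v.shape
(7, 3)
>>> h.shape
(3, 31)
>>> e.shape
(31, 31, 3, 3)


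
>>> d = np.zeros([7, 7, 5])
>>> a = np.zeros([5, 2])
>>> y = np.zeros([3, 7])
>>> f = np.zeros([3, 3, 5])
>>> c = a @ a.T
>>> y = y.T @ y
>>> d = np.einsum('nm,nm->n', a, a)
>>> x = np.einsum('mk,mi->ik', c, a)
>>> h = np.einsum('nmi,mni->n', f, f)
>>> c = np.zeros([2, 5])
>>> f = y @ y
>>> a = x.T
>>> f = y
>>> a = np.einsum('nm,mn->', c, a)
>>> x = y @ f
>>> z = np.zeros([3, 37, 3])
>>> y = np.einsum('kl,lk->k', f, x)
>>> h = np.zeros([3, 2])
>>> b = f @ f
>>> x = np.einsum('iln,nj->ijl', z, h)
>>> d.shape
(5,)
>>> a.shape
()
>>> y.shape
(7,)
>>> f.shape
(7, 7)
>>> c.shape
(2, 5)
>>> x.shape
(3, 2, 37)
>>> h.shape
(3, 2)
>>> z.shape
(3, 37, 3)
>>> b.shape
(7, 7)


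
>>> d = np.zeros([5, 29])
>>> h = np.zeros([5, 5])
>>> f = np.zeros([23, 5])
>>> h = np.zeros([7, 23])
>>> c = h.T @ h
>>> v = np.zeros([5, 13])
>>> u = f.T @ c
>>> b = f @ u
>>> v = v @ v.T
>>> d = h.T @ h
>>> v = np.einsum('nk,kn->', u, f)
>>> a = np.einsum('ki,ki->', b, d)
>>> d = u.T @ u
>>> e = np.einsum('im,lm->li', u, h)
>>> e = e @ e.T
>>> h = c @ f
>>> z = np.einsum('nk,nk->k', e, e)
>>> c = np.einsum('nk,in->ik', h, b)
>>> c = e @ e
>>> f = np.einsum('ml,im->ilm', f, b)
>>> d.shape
(23, 23)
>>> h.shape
(23, 5)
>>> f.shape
(23, 5, 23)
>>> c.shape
(7, 7)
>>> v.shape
()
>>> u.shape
(5, 23)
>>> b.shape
(23, 23)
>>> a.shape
()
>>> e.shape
(7, 7)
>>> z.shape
(7,)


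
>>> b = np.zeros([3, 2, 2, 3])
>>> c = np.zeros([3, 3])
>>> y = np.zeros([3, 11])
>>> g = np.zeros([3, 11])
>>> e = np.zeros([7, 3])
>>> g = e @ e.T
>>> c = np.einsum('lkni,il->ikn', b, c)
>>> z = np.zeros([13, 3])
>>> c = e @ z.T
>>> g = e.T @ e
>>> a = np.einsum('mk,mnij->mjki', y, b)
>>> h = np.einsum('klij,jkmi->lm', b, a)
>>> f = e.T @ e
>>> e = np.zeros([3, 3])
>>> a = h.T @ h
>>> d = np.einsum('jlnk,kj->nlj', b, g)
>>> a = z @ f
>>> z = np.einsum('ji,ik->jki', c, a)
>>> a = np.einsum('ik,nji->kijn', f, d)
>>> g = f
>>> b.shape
(3, 2, 2, 3)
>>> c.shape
(7, 13)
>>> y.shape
(3, 11)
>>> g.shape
(3, 3)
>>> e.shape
(3, 3)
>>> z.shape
(7, 3, 13)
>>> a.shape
(3, 3, 2, 2)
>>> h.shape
(2, 11)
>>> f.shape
(3, 3)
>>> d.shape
(2, 2, 3)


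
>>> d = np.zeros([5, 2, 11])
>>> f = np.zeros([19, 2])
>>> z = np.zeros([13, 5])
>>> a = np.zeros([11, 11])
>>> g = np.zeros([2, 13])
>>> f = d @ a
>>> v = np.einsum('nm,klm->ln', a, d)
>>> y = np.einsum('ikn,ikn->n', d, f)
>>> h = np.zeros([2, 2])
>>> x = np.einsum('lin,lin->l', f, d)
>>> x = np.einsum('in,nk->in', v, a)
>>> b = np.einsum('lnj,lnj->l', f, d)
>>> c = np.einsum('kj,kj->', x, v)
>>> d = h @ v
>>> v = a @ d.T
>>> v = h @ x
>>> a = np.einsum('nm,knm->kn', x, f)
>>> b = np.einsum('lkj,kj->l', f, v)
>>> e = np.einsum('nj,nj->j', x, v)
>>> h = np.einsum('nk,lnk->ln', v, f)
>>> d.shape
(2, 11)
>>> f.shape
(5, 2, 11)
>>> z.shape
(13, 5)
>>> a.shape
(5, 2)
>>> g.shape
(2, 13)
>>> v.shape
(2, 11)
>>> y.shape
(11,)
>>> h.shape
(5, 2)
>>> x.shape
(2, 11)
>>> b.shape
(5,)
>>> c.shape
()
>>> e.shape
(11,)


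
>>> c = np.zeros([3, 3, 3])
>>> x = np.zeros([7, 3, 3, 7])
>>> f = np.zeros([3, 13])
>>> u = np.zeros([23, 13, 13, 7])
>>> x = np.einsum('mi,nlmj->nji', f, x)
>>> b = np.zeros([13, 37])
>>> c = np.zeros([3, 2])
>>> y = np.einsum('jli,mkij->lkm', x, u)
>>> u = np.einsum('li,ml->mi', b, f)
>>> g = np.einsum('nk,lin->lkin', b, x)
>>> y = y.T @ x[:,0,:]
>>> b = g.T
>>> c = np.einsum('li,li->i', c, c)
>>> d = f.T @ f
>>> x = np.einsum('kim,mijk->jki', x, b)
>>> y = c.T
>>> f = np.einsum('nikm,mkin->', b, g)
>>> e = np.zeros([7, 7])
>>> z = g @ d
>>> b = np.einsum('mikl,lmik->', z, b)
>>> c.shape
(2,)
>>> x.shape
(37, 7, 7)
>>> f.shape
()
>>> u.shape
(3, 37)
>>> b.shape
()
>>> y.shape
(2,)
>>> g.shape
(7, 37, 7, 13)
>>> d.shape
(13, 13)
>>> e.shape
(7, 7)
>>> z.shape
(7, 37, 7, 13)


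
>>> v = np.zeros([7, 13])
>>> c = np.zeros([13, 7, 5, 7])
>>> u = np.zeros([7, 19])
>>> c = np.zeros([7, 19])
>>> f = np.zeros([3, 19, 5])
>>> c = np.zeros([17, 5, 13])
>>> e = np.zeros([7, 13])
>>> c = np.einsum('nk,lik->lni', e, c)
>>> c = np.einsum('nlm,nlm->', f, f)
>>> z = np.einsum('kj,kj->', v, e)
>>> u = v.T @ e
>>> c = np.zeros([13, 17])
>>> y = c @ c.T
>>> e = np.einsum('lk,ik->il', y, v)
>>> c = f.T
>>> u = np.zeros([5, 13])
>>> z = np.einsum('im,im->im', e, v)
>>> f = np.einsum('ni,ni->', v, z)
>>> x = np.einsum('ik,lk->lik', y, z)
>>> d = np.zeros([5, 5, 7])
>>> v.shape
(7, 13)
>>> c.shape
(5, 19, 3)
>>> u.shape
(5, 13)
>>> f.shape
()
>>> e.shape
(7, 13)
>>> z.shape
(7, 13)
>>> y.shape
(13, 13)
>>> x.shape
(7, 13, 13)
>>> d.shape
(5, 5, 7)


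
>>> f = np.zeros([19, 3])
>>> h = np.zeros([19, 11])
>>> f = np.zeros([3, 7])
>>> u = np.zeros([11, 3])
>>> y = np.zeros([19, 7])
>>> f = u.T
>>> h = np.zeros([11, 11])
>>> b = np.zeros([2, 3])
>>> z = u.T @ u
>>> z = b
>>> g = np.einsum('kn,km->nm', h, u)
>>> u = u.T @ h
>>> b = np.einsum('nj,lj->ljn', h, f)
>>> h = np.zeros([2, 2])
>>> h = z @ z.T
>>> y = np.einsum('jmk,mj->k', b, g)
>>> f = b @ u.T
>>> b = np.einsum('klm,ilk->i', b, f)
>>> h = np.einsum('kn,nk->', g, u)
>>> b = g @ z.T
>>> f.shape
(3, 11, 3)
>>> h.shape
()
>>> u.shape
(3, 11)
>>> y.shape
(11,)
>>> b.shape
(11, 2)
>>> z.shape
(2, 3)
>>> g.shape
(11, 3)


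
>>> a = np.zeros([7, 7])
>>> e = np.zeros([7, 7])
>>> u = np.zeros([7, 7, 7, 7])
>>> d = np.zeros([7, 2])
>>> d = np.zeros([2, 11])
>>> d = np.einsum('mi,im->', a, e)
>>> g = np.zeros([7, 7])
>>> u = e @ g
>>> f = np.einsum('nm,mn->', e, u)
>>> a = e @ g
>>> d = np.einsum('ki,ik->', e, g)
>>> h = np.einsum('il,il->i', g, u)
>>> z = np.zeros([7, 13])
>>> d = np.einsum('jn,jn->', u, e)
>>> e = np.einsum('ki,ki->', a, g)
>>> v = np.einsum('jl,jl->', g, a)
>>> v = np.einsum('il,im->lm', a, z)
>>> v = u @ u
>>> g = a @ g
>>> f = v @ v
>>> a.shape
(7, 7)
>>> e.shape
()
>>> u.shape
(7, 7)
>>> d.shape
()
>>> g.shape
(7, 7)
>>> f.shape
(7, 7)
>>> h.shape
(7,)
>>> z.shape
(7, 13)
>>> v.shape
(7, 7)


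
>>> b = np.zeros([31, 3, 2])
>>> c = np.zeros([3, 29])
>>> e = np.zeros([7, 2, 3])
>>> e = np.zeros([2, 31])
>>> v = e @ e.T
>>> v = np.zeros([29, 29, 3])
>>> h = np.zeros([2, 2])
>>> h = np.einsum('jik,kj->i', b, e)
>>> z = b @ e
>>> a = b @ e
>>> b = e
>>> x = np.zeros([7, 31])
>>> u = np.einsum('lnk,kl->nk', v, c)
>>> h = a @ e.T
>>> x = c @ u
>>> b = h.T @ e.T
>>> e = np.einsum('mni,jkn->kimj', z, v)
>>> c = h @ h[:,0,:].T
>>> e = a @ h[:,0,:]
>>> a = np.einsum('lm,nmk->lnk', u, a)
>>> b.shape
(2, 3, 2)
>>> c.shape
(31, 3, 31)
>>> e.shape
(31, 3, 2)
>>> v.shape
(29, 29, 3)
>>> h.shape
(31, 3, 2)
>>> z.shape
(31, 3, 31)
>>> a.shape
(29, 31, 31)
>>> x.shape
(3, 3)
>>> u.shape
(29, 3)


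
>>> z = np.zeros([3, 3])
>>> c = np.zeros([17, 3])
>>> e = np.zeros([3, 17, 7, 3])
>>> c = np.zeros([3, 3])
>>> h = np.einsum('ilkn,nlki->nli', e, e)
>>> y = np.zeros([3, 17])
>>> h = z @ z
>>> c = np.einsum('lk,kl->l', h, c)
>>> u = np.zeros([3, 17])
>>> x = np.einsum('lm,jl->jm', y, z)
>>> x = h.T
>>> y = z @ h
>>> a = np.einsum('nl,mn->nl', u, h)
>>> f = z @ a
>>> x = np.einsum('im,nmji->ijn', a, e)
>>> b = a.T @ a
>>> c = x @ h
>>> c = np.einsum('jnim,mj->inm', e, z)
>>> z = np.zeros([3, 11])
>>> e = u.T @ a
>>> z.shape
(3, 11)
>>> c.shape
(7, 17, 3)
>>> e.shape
(17, 17)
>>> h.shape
(3, 3)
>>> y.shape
(3, 3)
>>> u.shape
(3, 17)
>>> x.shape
(3, 7, 3)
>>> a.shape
(3, 17)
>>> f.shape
(3, 17)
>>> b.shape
(17, 17)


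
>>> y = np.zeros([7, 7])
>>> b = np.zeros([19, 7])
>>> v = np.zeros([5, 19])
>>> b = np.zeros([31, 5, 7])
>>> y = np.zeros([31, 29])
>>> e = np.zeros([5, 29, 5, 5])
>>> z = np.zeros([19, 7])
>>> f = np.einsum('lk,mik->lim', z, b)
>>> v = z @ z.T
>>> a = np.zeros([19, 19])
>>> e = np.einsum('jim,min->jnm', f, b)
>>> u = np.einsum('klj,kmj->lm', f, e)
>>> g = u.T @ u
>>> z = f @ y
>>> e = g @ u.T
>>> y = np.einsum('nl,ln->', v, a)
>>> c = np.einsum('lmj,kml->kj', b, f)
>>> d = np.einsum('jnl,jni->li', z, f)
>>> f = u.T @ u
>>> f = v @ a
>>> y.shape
()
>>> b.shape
(31, 5, 7)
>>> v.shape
(19, 19)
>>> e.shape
(7, 5)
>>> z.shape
(19, 5, 29)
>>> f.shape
(19, 19)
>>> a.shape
(19, 19)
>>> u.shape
(5, 7)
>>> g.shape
(7, 7)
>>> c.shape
(19, 7)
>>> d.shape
(29, 31)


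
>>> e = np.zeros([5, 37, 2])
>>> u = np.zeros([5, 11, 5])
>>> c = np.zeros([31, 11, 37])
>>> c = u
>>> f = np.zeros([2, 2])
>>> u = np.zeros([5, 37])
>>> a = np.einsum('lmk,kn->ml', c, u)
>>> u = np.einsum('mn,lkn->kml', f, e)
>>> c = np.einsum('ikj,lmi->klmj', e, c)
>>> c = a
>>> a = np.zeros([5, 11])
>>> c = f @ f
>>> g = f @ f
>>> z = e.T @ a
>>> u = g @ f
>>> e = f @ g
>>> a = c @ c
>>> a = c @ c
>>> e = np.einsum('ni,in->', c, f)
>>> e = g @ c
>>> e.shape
(2, 2)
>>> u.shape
(2, 2)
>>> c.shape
(2, 2)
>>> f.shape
(2, 2)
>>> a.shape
(2, 2)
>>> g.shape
(2, 2)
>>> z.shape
(2, 37, 11)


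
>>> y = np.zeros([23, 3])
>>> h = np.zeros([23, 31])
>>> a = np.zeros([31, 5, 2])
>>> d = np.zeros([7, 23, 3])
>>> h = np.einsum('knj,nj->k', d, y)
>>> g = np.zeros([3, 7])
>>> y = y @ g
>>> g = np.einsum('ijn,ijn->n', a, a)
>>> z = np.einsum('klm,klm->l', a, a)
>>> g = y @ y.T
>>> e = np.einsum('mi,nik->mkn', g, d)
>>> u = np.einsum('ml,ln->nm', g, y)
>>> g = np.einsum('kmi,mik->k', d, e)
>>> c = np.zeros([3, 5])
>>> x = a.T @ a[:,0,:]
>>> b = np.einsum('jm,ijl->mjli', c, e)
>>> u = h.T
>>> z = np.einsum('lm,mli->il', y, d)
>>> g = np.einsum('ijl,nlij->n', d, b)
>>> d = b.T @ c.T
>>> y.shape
(23, 7)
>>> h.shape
(7,)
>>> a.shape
(31, 5, 2)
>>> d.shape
(23, 7, 3, 3)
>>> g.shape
(5,)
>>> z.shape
(3, 23)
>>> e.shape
(23, 3, 7)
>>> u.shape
(7,)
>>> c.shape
(3, 5)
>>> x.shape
(2, 5, 2)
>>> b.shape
(5, 3, 7, 23)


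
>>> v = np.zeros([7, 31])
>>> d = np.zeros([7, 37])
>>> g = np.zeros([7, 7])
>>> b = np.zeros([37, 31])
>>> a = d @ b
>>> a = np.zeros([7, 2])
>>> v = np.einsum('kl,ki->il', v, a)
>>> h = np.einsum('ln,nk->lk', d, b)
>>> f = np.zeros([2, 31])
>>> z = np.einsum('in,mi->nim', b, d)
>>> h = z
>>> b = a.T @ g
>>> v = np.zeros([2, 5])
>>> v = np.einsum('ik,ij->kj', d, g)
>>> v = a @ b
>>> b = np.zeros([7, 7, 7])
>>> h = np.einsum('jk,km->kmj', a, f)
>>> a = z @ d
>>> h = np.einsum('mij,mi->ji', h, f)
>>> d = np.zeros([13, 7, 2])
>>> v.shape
(7, 7)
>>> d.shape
(13, 7, 2)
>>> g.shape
(7, 7)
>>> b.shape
(7, 7, 7)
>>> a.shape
(31, 37, 37)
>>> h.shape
(7, 31)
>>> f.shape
(2, 31)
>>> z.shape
(31, 37, 7)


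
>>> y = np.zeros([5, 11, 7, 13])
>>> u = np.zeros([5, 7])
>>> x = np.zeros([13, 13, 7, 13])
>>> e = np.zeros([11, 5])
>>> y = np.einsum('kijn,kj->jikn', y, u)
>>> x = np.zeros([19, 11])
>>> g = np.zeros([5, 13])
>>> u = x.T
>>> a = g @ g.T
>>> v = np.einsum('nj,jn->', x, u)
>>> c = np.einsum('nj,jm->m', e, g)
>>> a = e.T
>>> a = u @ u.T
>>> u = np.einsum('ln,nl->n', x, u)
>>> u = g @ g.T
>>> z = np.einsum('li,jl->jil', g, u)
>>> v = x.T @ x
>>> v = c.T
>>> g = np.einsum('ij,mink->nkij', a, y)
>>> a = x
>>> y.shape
(7, 11, 5, 13)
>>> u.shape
(5, 5)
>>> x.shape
(19, 11)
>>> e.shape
(11, 5)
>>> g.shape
(5, 13, 11, 11)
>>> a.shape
(19, 11)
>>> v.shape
(13,)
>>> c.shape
(13,)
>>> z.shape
(5, 13, 5)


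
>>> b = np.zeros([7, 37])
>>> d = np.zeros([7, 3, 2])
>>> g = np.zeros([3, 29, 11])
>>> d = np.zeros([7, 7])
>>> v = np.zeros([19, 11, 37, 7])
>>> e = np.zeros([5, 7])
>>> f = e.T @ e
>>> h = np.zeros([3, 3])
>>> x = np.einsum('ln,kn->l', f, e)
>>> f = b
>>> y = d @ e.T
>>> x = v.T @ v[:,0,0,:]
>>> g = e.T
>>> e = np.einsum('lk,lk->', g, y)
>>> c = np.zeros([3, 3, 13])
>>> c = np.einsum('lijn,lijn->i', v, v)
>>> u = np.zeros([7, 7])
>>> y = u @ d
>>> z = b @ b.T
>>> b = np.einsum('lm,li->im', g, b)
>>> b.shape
(37, 5)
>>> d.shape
(7, 7)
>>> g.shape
(7, 5)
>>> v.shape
(19, 11, 37, 7)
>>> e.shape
()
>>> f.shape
(7, 37)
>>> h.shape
(3, 3)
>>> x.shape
(7, 37, 11, 7)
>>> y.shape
(7, 7)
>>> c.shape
(11,)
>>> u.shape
(7, 7)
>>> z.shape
(7, 7)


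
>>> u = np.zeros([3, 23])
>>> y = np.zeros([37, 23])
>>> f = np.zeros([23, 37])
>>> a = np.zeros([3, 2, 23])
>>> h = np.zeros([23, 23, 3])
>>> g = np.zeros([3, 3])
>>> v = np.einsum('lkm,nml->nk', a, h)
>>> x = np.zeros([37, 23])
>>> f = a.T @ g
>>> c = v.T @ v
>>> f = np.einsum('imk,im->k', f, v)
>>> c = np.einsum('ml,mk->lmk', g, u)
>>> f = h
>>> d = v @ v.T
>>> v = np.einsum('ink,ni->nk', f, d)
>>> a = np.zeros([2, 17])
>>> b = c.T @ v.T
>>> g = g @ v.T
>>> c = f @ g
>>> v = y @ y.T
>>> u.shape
(3, 23)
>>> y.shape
(37, 23)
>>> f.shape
(23, 23, 3)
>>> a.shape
(2, 17)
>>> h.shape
(23, 23, 3)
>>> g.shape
(3, 23)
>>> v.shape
(37, 37)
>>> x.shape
(37, 23)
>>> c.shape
(23, 23, 23)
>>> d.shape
(23, 23)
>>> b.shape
(23, 3, 23)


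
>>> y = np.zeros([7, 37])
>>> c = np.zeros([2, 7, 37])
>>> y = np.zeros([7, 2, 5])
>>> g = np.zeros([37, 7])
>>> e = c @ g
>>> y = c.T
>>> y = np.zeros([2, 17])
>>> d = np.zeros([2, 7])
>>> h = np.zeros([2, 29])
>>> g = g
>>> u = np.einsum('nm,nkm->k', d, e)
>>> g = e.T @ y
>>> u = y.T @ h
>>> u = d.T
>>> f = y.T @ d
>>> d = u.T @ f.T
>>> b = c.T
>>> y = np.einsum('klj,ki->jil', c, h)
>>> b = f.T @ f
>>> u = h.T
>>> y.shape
(37, 29, 7)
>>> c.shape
(2, 7, 37)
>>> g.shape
(7, 7, 17)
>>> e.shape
(2, 7, 7)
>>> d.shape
(2, 17)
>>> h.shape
(2, 29)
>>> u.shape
(29, 2)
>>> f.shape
(17, 7)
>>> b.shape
(7, 7)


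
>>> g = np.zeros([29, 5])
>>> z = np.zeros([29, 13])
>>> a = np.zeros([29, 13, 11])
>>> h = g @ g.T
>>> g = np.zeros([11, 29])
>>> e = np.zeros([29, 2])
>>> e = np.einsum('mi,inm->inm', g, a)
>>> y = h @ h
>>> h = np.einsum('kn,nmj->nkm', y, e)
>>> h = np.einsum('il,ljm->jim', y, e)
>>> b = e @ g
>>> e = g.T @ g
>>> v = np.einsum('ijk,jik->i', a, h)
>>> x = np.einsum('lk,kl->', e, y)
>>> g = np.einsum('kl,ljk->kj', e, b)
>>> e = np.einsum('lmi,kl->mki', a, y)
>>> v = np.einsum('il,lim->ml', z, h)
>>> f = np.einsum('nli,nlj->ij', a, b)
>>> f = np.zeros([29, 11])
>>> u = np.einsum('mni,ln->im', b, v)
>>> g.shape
(29, 13)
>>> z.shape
(29, 13)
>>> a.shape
(29, 13, 11)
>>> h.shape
(13, 29, 11)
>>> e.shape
(13, 29, 11)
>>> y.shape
(29, 29)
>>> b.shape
(29, 13, 29)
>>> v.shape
(11, 13)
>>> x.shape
()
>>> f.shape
(29, 11)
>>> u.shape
(29, 29)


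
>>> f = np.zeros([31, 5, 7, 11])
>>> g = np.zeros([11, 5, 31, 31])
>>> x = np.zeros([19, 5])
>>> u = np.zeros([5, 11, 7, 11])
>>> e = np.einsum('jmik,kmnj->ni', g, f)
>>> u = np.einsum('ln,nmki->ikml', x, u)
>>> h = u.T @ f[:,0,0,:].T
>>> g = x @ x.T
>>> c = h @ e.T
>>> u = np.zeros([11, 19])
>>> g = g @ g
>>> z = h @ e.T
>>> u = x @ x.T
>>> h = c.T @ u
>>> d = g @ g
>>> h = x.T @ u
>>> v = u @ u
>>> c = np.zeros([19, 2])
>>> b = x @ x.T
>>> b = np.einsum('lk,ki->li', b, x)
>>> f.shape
(31, 5, 7, 11)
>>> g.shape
(19, 19)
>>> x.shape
(19, 5)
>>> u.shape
(19, 19)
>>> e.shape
(7, 31)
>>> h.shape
(5, 19)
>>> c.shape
(19, 2)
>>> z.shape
(19, 11, 7, 7)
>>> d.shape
(19, 19)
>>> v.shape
(19, 19)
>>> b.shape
(19, 5)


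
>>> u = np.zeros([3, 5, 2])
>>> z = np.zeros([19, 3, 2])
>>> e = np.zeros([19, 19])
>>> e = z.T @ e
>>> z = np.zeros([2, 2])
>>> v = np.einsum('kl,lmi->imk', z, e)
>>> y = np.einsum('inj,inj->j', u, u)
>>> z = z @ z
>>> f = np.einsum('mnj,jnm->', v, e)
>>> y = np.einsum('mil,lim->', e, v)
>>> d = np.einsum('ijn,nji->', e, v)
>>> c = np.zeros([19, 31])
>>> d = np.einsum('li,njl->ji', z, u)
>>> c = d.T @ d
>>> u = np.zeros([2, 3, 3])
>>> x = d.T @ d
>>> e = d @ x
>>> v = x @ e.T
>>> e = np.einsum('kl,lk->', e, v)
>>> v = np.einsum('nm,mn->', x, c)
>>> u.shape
(2, 3, 3)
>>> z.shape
(2, 2)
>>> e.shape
()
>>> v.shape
()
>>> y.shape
()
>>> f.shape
()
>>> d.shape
(5, 2)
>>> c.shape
(2, 2)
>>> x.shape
(2, 2)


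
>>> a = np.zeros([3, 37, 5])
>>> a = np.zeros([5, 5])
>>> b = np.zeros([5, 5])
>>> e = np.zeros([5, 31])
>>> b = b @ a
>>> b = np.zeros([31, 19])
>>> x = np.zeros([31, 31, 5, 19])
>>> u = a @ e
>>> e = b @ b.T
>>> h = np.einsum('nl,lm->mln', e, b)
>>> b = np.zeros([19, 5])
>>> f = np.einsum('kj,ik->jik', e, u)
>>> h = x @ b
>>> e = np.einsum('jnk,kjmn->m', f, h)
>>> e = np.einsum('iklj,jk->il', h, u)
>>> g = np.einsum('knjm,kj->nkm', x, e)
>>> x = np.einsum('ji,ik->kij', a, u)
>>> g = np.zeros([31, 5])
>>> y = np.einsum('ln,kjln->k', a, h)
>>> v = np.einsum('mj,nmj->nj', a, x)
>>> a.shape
(5, 5)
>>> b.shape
(19, 5)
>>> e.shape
(31, 5)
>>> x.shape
(31, 5, 5)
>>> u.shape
(5, 31)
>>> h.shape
(31, 31, 5, 5)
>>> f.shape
(31, 5, 31)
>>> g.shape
(31, 5)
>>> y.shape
(31,)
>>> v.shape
(31, 5)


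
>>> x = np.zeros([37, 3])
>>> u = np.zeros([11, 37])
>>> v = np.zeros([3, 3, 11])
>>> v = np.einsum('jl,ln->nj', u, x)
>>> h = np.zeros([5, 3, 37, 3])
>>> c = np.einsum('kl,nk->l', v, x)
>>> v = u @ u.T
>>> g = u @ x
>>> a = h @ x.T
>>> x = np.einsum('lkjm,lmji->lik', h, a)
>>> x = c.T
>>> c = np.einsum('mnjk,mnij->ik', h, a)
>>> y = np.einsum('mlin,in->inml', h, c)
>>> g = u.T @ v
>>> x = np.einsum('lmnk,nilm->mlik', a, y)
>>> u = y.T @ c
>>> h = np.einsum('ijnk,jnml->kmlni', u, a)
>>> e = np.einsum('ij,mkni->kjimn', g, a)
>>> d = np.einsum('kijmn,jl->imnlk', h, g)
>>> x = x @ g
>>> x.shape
(3, 5, 3, 11)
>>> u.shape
(3, 5, 3, 3)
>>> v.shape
(11, 11)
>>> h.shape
(3, 37, 37, 3, 3)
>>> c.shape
(37, 3)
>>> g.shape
(37, 11)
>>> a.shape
(5, 3, 37, 37)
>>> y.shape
(37, 3, 5, 3)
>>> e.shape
(3, 11, 37, 5, 37)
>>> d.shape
(37, 3, 3, 11, 3)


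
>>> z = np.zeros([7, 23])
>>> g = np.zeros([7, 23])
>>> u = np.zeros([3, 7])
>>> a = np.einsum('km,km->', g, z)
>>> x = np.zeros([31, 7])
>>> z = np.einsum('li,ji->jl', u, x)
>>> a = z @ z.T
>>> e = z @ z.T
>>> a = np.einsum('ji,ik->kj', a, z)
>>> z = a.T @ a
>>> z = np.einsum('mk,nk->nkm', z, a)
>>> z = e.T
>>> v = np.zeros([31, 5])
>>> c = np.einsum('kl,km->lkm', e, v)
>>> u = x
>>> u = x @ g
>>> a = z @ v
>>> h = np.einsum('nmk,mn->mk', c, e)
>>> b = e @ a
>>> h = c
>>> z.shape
(31, 31)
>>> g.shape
(7, 23)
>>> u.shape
(31, 23)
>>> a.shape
(31, 5)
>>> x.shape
(31, 7)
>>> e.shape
(31, 31)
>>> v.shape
(31, 5)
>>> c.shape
(31, 31, 5)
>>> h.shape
(31, 31, 5)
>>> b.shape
(31, 5)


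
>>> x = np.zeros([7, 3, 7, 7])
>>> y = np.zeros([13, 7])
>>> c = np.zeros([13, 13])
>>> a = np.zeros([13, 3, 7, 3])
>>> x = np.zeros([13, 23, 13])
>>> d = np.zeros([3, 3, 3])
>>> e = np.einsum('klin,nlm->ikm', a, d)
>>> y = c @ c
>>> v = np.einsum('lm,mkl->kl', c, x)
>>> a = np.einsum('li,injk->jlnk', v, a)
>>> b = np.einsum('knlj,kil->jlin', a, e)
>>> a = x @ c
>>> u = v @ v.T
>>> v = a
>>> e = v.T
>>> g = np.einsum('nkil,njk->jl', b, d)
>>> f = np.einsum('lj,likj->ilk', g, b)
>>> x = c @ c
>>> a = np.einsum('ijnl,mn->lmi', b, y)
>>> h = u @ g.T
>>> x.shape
(13, 13)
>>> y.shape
(13, 13)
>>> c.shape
(13, 13)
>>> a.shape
(23, 13, 3)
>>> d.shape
(3, 3, 3)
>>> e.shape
(13, 23, 13)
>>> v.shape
(13, 23, 13)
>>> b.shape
(3, 3, 13, 23)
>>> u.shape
(23, 23)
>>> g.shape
(3, 23)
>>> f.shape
(3, 3, 13)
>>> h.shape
(23, 3)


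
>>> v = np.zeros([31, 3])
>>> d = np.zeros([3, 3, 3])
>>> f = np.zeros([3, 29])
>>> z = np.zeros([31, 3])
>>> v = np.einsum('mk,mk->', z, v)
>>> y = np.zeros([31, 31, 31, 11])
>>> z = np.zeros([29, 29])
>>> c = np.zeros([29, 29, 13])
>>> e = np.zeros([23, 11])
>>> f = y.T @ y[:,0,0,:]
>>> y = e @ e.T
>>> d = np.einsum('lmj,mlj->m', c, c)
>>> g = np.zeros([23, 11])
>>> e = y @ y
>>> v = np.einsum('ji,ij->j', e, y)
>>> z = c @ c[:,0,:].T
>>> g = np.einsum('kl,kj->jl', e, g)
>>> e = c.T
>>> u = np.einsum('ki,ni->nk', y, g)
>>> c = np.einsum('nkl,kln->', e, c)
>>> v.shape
(23,)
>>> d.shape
(29,)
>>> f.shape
(11, 31, 31, 11)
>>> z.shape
(29, 29, 29)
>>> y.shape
(23, 23)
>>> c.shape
()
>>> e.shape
(13, 29, 29)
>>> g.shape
(11, 23)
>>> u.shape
(11, 23)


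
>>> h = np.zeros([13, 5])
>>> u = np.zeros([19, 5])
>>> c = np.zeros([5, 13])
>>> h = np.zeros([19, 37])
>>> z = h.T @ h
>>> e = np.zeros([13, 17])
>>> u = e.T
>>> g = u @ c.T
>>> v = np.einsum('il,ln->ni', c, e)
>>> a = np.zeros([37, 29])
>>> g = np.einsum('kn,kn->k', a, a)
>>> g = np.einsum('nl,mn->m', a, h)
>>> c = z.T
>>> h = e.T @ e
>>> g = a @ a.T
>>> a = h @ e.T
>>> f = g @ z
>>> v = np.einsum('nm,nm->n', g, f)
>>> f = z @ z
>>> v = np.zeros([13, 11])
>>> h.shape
(17, 17)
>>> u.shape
(17, 13)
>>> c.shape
(37, 37)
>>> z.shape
(37, 37)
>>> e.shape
(13, 17)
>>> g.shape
(37, 37)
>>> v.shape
(13, 11)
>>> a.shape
(17, 13)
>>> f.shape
(37, 37)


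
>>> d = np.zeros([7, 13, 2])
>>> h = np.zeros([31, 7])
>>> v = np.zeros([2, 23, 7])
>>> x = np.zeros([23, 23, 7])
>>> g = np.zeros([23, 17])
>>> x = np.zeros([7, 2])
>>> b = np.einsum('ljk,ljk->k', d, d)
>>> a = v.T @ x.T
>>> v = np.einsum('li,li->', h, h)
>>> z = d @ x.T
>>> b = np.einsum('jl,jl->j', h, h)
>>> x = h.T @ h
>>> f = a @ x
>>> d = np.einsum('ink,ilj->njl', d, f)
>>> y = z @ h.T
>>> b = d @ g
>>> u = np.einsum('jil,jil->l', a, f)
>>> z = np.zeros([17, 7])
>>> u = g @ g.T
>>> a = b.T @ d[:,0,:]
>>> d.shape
(13, 7, 23)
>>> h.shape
(31, 7)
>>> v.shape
()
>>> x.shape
(7, 7)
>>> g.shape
(23, 17)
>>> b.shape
(13, 7, 17)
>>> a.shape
(17, 7, 23)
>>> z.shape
(17, 7)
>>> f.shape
(7, 23, 7)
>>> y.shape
(7, 13, 31)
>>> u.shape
(23, 23)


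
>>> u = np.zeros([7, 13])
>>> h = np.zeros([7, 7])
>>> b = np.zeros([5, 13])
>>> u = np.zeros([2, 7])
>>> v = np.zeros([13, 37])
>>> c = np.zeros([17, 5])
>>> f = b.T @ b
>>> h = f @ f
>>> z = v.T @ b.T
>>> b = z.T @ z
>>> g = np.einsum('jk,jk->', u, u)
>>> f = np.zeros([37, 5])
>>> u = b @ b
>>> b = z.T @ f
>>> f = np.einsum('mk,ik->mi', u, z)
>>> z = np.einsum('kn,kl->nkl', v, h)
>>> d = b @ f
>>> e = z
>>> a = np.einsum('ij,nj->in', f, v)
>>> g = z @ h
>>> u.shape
(5, 5)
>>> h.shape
(13, 13)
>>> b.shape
(5, 5)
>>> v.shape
(13, 37)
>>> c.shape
(17, 5)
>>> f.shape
(5, 37)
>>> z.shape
(37, 13, 13)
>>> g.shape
(37, 13, 13)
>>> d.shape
(5, 37)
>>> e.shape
(37, 13, 13)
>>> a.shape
(5, 13)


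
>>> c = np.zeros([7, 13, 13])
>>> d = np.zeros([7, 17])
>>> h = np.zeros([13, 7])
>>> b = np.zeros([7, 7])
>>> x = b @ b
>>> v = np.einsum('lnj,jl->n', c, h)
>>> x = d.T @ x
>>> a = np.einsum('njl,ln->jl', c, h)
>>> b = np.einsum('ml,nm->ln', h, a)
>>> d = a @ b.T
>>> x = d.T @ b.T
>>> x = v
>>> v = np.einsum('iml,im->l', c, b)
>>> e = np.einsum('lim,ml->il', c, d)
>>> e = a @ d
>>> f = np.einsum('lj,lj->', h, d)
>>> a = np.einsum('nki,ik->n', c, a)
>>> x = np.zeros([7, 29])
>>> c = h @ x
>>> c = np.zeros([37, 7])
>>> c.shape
(37, 7)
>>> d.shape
(13, 7)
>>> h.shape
(13, 7)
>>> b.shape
(7, 13)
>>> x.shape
(7, 29)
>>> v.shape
(13,)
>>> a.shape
(7,)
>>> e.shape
(13, 7)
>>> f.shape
()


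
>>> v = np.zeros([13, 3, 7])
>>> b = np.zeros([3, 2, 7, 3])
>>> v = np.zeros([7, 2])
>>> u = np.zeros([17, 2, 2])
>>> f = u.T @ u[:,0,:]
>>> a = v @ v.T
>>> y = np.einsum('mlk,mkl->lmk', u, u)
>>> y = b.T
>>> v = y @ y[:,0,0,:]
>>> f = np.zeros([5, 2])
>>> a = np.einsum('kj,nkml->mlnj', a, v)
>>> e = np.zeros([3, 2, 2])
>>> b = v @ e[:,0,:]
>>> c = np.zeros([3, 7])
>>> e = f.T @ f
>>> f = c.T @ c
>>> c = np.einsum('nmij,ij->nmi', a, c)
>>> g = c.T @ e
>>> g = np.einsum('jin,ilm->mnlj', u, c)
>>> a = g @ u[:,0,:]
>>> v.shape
(3, 7, 2, 3)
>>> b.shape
(3, 7, 2, 2)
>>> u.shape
(17, 2, 2)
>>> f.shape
(7, 7)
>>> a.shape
(3, 2, 3, 2)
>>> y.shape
(3, 7, 2, 3)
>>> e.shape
(2, 2)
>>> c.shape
(2, 3, 3)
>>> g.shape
(3, 2, 3, 17)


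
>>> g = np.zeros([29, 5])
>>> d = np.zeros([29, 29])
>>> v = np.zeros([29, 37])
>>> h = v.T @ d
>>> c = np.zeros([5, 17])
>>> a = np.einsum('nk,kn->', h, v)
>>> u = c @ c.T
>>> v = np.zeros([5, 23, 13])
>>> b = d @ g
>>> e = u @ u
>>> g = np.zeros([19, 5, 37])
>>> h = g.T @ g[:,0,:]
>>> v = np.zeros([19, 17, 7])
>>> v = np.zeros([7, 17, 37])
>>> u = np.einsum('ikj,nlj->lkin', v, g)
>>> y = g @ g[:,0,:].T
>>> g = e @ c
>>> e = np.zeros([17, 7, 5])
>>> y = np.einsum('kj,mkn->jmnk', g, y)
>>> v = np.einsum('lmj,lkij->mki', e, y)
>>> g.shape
(5, 17)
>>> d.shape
(29, 29)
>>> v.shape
(7, 19, 19)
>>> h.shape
(37, 5, 37)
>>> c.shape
(5, 17)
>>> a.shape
()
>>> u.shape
(5, 17, 7, 19)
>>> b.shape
(29, 5)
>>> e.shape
(17, 7, 5)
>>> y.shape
(17, 19, 19, 5)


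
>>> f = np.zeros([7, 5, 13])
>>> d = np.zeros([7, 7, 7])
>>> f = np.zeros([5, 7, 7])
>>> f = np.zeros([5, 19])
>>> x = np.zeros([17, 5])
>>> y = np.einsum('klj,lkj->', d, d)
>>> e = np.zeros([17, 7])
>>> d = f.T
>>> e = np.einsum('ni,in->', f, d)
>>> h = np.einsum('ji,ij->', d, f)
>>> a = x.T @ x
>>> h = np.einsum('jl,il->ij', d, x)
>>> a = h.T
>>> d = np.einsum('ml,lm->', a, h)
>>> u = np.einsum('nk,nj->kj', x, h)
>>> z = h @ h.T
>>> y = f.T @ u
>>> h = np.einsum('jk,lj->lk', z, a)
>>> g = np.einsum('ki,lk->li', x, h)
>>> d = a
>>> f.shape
(5, 19)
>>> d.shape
(19, 17)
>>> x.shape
(17, 5)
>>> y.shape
(19, 19)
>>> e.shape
()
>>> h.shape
(19, 17)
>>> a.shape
(19, 17)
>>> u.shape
(5, 19)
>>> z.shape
(17, 17)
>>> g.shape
(19, 5)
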